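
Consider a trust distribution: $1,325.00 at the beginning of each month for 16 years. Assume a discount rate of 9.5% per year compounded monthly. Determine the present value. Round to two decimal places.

This is an annuity due: 192 payments of $1,325.00 at the beginning of each month.
Periodic rate r = 0.095/12 per month; n is counted in months.
PV = PMT × [(1 − (1+r)^−n)/r] × (1+r) = 1,325 × [1 − (1+r)^−192] / r × (1+r) = $131,576.68

$131,576.68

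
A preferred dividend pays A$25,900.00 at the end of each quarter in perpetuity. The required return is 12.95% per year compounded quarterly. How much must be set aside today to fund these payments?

Periodic rate r = 0.1295/4 per quarter.
Level perpetuity: PV = PMT / r = 25,900 / (0.1295/4) = A$800,000.00.

A$800,000.00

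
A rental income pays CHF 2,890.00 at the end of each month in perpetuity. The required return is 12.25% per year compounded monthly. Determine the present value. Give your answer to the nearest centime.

CHF 283,102.04

Periodic rate r = 0.1225/12 per month.
Level perpetuity: PV = PMT / r = 2,890 / (0.1225/12) = CHF 283,102.04.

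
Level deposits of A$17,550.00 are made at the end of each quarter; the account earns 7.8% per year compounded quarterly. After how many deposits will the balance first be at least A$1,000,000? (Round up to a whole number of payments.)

39 payments

Periodic rate r = 0.078/4 per quarter; n is counted in quarters.
Ordinary annuity FV: 1,000,000 = 17,550 × [((1+r)^n − 1)/r].
(1+r)^n = 1 + 1,000,000 × r / 17,550, so n = ln(1 + 1,000,000·r/17,550) / ln(1+r) = 38.69.
Round up to a whole number of payments: n = 39.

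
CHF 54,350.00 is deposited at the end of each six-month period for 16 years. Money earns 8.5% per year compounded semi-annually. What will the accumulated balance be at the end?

CHF 3,565,628.45

This is an ordinary annuity: 32 deposits of CHF 54,350.00 at the end of each six-month period.
Periodic rate r = 0.085/2 per half-year; n is counted in half-years.
FV = PMT × [((1+r)^n − 1)/r] = 54,350 × [(1+r)^32 − 1] / r = CHF 3,565,628.45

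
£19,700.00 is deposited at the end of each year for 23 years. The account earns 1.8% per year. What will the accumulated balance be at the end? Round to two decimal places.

£555,208.61

This is an ordinary annuity: 23 deposits of £19,700.00 at the end of each year.
Periodic rate r = 0.018 per year.
FV = PMT × [((1+r)^n − 1)/r] = 19,700 × [(1+r)^23 − 1] / r = £555,208.61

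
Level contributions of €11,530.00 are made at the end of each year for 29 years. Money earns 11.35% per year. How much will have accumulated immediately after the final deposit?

This is an ordinary annuity: 29 deposits of €11,530.00 at the end of each year.
Periodic rate r = 0.1135 per year.
FV = PMT × [((1+r)^n − 1)/r] = 11,530 × [(1+r)^29 − 1] / r = €2,193,769.11

€2,193,769.11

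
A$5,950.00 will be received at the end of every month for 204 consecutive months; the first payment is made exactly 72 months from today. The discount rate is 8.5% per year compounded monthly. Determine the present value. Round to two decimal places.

A$388,318.69

Ordinary annuity of 204 payments, first payment at period 72.
Periodic rate r = 0.085/12 per month; n is counted in months.
The ordinary-annuity PV formula values the stream one period before the first payment (period 71); discount that back 71 periods:
PV₀ = 5,950 × [1 − (1+r)^−204] / r × (1+r)^−71 = A$388,318.69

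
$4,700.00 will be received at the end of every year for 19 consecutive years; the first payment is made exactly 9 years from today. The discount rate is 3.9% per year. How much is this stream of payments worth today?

$45,842.17

Ordinary annuity of 19 payments, first payment at period 9.
Periodic rate r = 0.039 per year.
The ordinary-annuity PV formula values the stream one period before the first payment (period 8); discount that back 8 periods:
PV₀ = 4,700 × [1 − (1+r)^−19] / r × (1+r)^−8 = $45,842.17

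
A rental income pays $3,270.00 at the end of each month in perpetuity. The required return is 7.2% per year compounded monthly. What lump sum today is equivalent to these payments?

Periodic rate r = 0.072/12 per month.
Level perpetuity: PV = PMT / r = 3,270 / (0.072/12) = $545,000.00.

$545,000.00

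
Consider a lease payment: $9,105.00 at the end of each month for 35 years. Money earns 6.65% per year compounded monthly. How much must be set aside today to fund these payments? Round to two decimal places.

This is an ordinary annuity: 420 payments of $9,105.00 at the end of each month.
Periodic rate r = 0.0665/12 per month; n is counted in months.
PV = PMT × [(1 − (1+r)^−n)/r] = 9,105 × [1 − (1+r)^−420] / r = $1,481,716.70

$1,481,716.70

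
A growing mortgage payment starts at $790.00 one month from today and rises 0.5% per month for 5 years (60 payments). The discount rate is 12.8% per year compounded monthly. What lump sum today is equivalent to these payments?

Periodic rate r = 0.128/12 per month; n is counted in months.
Growing ordinary annuity: PV = PMT₁ × [1 − ((1+g)/(1+r))^n] / (r − g) = 790 × [1 − ((1+0.005)/(1+r))^60] / (r − 0.005) = $39,920.12.

$39,920.12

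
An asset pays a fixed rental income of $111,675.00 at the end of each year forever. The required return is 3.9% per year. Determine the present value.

$2,863,461.54

Periodic rate r = 0.039 per year.
Level perpetuity: PV = PMT / r = 111,675 / (0.039) = $2,863,461.54.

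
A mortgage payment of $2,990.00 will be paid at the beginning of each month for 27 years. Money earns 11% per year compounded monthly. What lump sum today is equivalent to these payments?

$312,054.17

This is an annuity due: 324 payments of $2,990.00 at the beginning of each month.
Periodic rate r = 0.11/12 per month; n is counted in months.
PV = PMT × [(1 − (1+r)^−n)/r] × (1+r) = 2,990 × [1 − (1+r)^−324] / r × (1+r) = $312,054.17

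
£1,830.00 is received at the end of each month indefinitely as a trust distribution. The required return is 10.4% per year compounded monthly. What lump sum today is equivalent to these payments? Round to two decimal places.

Periodic rate r = 0.104/12 per month.
Level perpetuity: PV = PMT / r = 1,830 / (0.104/12) = £211,153.85.

£211,153.85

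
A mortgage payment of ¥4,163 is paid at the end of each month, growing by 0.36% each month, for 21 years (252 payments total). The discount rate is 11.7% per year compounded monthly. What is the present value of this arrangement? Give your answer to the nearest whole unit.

¥531,725

Periodic rate r = 0.117/12 per month; n is counted in months.
Growing ordinary annuity: PV = PMT₁ × [1 − ((1+g)/(1+r))^n] / (r − g) = 4,163 × [1 − ((1+0.0036)/(1+r))^252] / (r − 0.0036) = ¥531,725.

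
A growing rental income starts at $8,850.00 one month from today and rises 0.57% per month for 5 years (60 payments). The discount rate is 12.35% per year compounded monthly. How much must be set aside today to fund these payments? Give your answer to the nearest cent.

$460,933.04

Periodic rate r = 0.1235/12 per month; n is counted in months.
Growing ordinary annuity: PV = PMT₁ × [1 − ((1+g)/(1+r))^n] / (r − g) = 8,850 × [1 − ((1+0.0057)/(1+r))^60] / (r − 0.0057) = $460,933.04.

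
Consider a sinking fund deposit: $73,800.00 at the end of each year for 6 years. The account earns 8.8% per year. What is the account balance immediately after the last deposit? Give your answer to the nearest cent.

$552,427.48

This is an ordinary annuity: 6 deposits of $73,800.00 at the end of each year.
Periodic rate r = 0.088 per year.
FV = PMT × [((1+r)^n − 1)/r] = 73,800 × [(1+r)^6 − 1] / r = $552,427.48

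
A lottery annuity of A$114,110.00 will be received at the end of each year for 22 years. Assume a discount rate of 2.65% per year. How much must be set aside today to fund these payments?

This is an ordinary annuity: 22 payments of A$114,110.00 at the end of each year.
Periodic rate r = 0.0265 per year.
PV = PMT × [(1 − (1+r)^−n)/r] = 114,110 × [1 − (1+r)^−22] / r = A$1,884,000.31

A$1,884,000.31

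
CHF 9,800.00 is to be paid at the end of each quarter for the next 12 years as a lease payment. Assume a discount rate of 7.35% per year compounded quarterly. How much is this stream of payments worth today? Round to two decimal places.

CHF 310,783.27

This is an ordinary annuity: 48 payments of CHF 9,800.00 at the end of each quarter.
Periodic rate r = 0.0735/4 per quarter; n is counted in quarters.
PV = PMT × [(1 − (1+r)^−n)/r] = 9,800 × [1 − (1+r)^−48] / r = CHF 310,783.27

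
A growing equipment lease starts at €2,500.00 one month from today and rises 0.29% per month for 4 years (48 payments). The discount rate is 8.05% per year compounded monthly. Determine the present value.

€109,192.88

Periodic rate r = 0.0805/12 per month; n is counted in months.
Growing ordinary annuity: PV = PMT₁ × [1 − ((1+g)/(1+r))^n] / (r − g) = 2,500 × [1 − ((1+0.0029)/(1+r))^48] / (r − 0.0029) = €109,192.88.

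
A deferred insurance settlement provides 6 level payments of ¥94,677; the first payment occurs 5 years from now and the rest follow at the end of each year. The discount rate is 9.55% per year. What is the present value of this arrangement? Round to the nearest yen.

¥290,107

Ordinary annuity of 6 payments, first payment at period 5.
Periodic rate r = 0.0955 per year.
The ordinary-annuity PV formula values the stream one period before the first payment (period 4); discount that back 4 periods:
PV₀ = 94,677 × [1 − (1+r)^−6] / r × (1+r)^−4 = ¥290,107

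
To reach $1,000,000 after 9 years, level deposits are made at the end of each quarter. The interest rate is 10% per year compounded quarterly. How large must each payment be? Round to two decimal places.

$17,451.58

Level ordinary annuity; solve FV = PMT × [((1+r)^n − 1)/r] for PMT.
Periodic rate r = 0.1/4 per quarter; n is counted in quarters.
With n = 36: PMT = 1,000,000 / ([((1+r)^n − 1)/r]) = $17,451.58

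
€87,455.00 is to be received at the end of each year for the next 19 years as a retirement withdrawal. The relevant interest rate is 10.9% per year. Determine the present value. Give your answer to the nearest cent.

This is an ordinary annuity: 19 payments of €87,455.00 at the end of each year.
Periodic rate r = 0.109 per year.
PV = PMT × [(1 − (1+r)^−n)/r] = 87,455 × [1 − (1+r)^−19] / r = €689,967.28

€689,967.28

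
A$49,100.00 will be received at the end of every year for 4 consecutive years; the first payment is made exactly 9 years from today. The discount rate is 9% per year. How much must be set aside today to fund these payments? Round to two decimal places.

Ordinary annuity of 4 payments, first payment at period 9.
Periodic rate r = 0.09 per year.
The ordinary-annuity PV formula values the stream one period before the first payment (period 8); discount that back 8 periods:
PV₀ = 49,100 × [1 − (1+r)^−4] / r × (1+r)^−8 = A$79,831.99

A$79,831.99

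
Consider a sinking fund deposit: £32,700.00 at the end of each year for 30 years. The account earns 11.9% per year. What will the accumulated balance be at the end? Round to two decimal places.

£7,740,207.51

This is an ordinary annuity: 30 deposits of £32,700.00 at the end of each year.
Periodic rate r = 0.119 per year.
FV = PMT × [((1+r)^n − 1)/r] = 32,700 × [(1+r)^30 − 1] / r = £7,740,207.51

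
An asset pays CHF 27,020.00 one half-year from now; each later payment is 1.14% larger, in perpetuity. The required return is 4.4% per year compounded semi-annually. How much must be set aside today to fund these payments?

Periodic rate r = 0.044/2 per half-year.
Growing perpetuity (Gordon): PV = PMT₁ / (r − g) = 27,020 / (r − 0.0114) = CHF 2,549,056.60.

CHF 2,549,056.60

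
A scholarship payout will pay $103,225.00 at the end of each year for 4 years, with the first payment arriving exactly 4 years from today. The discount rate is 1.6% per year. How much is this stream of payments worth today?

Ordinary annuity of 4 payments, first payment at period 4.
Periodic rate r = 0.016 per year.
The ordinary-annuity PV formula values the stream one period before the first payment (period 3); discount that back 3 periods:
PV₀ = 103,225 × [1 − (1+r)^−4] / r × (1+r)^−3 = $378,440.74

$378,440.74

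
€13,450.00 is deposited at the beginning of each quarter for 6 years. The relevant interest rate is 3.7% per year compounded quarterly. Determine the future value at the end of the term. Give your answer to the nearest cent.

This is an annuity due: 24 deposits of €13,450.00 at the beginning of each quarter.
Periodic rate r = 0.037/4 per quarter; n is counted in quarters.
FV = PMT × [((1+r)^n − 1)/r] × (1+r) = 13,450 × [(1+r)^24 − 1] / r × (1+r) = €362,910.68

€362,910.68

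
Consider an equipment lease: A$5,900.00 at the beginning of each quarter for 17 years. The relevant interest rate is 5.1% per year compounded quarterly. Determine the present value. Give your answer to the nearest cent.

This is an annuity due: 68 payments of A$5,900.00 at the beginning of each quarter.
Periodic rate r = 0.051/4 per quarter; n is counted in quarters.
PV = PMT × [(1 − (1+r)^−n)/r] × (1+r) = 5,900 × [1 − (1+r)^−68] / r × (1+r) = A$270,633.35

A$270,633.35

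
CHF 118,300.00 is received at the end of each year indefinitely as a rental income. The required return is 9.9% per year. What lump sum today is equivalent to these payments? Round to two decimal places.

CHF 1,194,949.49

Periodic rate r = 0.099 per year.
Level perpetuity: PV = PMT / r = 118,300 / (0.099) = CHF 1,194,949.49.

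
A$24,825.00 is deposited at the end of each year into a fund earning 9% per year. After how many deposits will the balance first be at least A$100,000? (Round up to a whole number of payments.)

Periodic rate r = 0.09 per year.
Ordinary annuity FV: 100,000 = 24,825 × [((1+r)^n − 1)/r].
(1+r)^n = 1 + 100,000 × r / 24,825, so n = ln(1 + 100,000·r/24,825) / ln(1+r) = 3.59.
Round up to a whole number of payments: n = 4.

4 payments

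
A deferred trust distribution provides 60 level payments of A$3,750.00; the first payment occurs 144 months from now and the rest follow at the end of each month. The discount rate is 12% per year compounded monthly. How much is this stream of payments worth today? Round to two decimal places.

Ordinary annuity of 60 payments, first payment at period 144.
Periodic rate r = 0.12/12 per month; n is counted in months.
The ordinary-annuity PV formula values the stream one period before the first payment (period 143); discount that back 143 periods:
PV₀ = 3,750 × [1 − (1+r)^−60] / r × (1+r)^−143 = A$40,630.60

A$40,630.60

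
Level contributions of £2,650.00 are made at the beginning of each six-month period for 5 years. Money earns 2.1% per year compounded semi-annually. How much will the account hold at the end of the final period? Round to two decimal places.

This is an annuity due: 10 deposits of £2,650.00 at the beginning of each six-month period.
Periodic rate r = 0.021/2 per half-year; n is counted in half-years.
FV = PMT × [((1+r)^n − 1)/r] × (1+r) = 2,650 × [(1+r)^10 − 1] / r × (1+r) = £28,079.61

£28,079.61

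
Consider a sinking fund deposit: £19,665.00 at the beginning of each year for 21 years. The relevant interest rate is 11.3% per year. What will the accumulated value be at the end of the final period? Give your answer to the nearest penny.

This is an annuity due: 21 deposits of £19,665.00 at the beginning of each year.
Periodic rate r = 0.113 per year.
FV = PMT × [((1+r)^n − 1)/r] × (1+r) = 19,665 × [(1+r)^21 − 1] / r × (1+r) = £1,640,772.15

£1,640,772.15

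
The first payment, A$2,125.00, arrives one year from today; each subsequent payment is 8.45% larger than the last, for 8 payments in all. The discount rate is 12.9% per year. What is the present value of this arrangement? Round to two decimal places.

A$13,136.25

Periodic rate r = 0.129 per year.
Growing ordinary annuity: PV = PMT₁ × [1 − ((1+g)/(1+r))^n] / (r − g) = 2,125 × [1 − ((1+0.0845)/(1+r))^8] / (r − 0.0845) = A$13,136.25.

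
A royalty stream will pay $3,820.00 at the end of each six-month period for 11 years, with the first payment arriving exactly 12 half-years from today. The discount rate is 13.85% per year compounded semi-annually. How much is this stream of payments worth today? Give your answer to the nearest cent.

$20,356.40

Ordinary annuity of 22 payments, first payment at period 12.
Periodic rate r = 0.1385/2 per half-year; n is counted in half-years.
The ordinary-annuity PV formula values the stream one period before the first payment (period 11); discount that back 11 periods:
PV₀ = 3,820 × [1 − (1+r)^−22] / r × (1+r)^−11 = $20,356.40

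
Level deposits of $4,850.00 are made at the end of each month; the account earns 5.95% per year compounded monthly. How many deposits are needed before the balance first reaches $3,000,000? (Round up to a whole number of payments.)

Periodic rate r = 0.0595/12 per month; n is counted in months.
Ordinary annuity FV: 3,000,000 = 4,850 × [((1+r)^n − 1)/r].
(1+r)^n = 1 + 3,000,000 × r / 4,850, so n = ln(1 + 3,000,000·r/4,850) / ln(1+r) = 283.64.
Round up to a whole number of payments: n = 284.

284 payments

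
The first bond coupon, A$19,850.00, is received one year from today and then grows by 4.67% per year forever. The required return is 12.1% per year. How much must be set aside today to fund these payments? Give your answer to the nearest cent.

Periodic rate r = 0.121 per year.
Growing perpetuity (Gordon): PV = PMT₁ / (r − g) = 19,850 / (r − 0.0467) = A$267,160.16.

A$267,160.16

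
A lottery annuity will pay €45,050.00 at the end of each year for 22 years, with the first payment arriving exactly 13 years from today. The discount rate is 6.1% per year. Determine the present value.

Ordinary annuity of 22 payments, first payment at period 13.
Periodic rate r = 0.061 per year.
The ordinary-annuity PV formula values the stream one period before the first payment (period 12); discount that back 12 periods:
PV₀ = 45,050 × [1 − (1+r)^−22] / r × (1+r)^−12 = €264,257.01

€264,257.01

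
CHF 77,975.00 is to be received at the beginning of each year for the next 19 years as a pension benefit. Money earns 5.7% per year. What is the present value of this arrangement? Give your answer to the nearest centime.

CHF 941,608.93

This is an annuity due: 19 payments of CHF 77,975.00 at the beginning of each year.
Periodic rate r = 0.057 per year.
PV = PMT × [(1 − (1+r)^−n)/r] × (1+r) = 77,975 × [1 − (1+r)^−19] / r × (1+r) = CHF 941,608.93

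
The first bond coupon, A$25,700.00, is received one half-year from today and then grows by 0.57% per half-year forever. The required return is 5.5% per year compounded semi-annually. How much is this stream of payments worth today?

A$1,178,899.08

Periodic rate r = 0.055/2 per half-year.
Growing perpetuity (Gordon): PV = PMT₁ / (r − g) = 25,700 / (r − 0.0057) = A$1,178,899.08.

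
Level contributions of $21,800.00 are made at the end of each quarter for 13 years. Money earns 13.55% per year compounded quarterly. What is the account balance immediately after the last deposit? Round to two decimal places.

This is an ordinary annuity: 52 deposits of $21,800.00 at the end of each quarter.
Periodic rate r = 0.1355/4 per quarter; n is counted in quarters.
FV = PMT × [((1+r)^n − 1)/r] = 21,800 × [(1+r)^52 − 1] / r = $2,994,895.32

$2,994,895.32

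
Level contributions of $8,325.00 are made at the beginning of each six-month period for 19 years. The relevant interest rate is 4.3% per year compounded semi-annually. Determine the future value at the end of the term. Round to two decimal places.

$492,116.70

This is an annuity due: 38 deposits of $8,325.00 at the beginning of each six-month period.
Periodic rate r = 0.043/2 per half-year; n is counted in half-years.
FV = PMT × [((1+r)^n − 1)/r] × (1+r) = 8,325 × [(1+r)^38 − 1] / r × (1+r) = $492,116.70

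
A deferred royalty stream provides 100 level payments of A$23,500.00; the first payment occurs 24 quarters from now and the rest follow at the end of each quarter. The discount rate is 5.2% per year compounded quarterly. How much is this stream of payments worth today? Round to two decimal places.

A$973,980.77

Ordinary annuity of 100 payments, first payment at period 24.
Periodic rate r = 0.052/4 per quarter; n is counted in quarters.
The ordinary-annuity PV formula values the stream one period before the first payment (period 23); discount that back 23 periods:
PV₀ = 23,500 × [1 − (1+r)^−100] / r × (1+r)^−23 = A$973,980.77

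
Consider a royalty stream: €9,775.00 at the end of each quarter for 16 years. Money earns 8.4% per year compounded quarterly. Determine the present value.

This is an ordinary annuity: 64 payments of €9,775.00 at the end of each quarter.
Periodic rate r = 0.084/4 per quarter; n is counted in quarters.
PV = PMT × [(1 − (1+r)^−n)/r] = 9,775 × [1 − (1+r)^−64] / r = €342,378.48

€342,378.48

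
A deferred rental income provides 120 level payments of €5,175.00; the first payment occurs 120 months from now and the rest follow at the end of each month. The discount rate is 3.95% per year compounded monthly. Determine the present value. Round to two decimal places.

Ordinary annuity of 120 payments, first payment at period 120.
Periodic rate r = 0.0395/12 per month; n is counted in months.
The ordinary-annuity PV formula values the stream one period before the first payment (period 119); discount that back 119 periods:
PV₀ = 5,175 × [1 − (1+r)^−120] / r × (1+r)^−119 = €346,512.23

€346,512.23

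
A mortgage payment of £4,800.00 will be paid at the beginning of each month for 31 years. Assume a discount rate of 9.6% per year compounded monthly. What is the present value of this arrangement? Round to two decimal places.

This is an annuity due: 372 payments of £4,800.00 at the beginning of each month.
Periodic rate r = 0.096/12 per month; n is counted in months.
PV = PMT × [(1 − (1+r)^−n)/r] × (1+r) = 4,800 × [1 − (1+r)^−372] / r × (1+r) = £573,590.00

£573,590.00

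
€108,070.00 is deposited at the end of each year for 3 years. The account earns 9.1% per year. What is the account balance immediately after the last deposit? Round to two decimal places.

€354,608.04

This is an ordinary annuity: 3 deposits of €108,070.00 at the end of each year.
Periodic rate r = 0.091 per year.
FV = PMT × [((1+r)^n − 1)/r] = 108,070 × [(1+r)^3 − 1] / r = €354,608.04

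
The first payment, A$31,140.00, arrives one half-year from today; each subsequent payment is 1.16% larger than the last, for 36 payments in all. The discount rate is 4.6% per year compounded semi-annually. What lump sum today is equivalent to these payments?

A$906,807.46

Periodic rate r = 0.046/2 per half-year; n is counted in half-years.
Growing ordinary annuity: PV = PMT₁ × [1 − ((1+g)/(1+r))^n] / (r − g) = 31,140 × [1 − ((1+0.0116)/(1+r))^36] / (r − 0.0116) = A$906,807.46.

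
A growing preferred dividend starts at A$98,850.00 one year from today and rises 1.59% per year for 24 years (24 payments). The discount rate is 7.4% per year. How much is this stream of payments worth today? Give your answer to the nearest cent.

A$1,253,539.04

Periodic rate r = 0.074 per year.
Growing ordinary annuity: PV = PMT₁ × [1 − ((1+g)/(1+r))^n] / (r − g) = 98,850 × [1 − ((1+0.0159)/(1+r))^24] / (r − 0.0159) = A$1,253,539.04.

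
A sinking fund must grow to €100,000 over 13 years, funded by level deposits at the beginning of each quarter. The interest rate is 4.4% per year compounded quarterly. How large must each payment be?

€1,419.88

Level annuity due; solve FV = PMT × [((1+r)^n − 1)/r] × (1+r) for PMT.
Periodic rate r = 0.044/4 per quarter; n is counted in quarters.
With n = 52: PMT = 100,000 / ([((1+r)^n − 1)/r] × (1+r)) = €1,419.88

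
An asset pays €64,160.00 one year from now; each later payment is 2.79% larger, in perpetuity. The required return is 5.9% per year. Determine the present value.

€2,063,022.51

Periodic rate r = 0.059 per year.
Growing perpetuity (Gordon): PV = PMT₁ / (r − g) = 64,160 / (r − 0.0279) = €2,063,022.51.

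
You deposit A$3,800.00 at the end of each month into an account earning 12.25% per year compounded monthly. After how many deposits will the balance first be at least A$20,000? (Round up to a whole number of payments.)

6 payments

Periodic rate r = 0.1225/12 per month; n is counted in months.
Ordinary annuity FV: 20,000 = 3,800 × [((1+r)^n − 1)/r].
(1+r)^n = 1 + 20,000 × r / 3,800, so n = ln(1 + 20,000·r/3,800) / ln(1+r) = 5.15.
Round up to a whole number of payments: n = 6.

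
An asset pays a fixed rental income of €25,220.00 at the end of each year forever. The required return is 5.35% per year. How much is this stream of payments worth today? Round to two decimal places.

Periodic rate r = 0.0535 per year.
Level perpetuity: PV = PMT / r = 25,220 / (0.0535) = €471,401.87.

€471,401.87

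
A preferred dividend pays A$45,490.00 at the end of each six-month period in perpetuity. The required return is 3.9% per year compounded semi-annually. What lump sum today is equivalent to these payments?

A$2,332,820.51

Periodic rate r = 0.039/2 per half-year.
Level perpetuity: PV = PMT / r = 45,490 / (0.039/2) = A$2,332,820.51.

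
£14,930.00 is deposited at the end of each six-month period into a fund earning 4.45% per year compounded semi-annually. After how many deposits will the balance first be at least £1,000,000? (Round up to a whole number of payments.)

Periodic rate r = 0.0445/2 per half-year; n is counted in half-years.
Ordinary annuity FV: 1,000,000 = 14,930 × [((1+r)^n − 1)/r].
(1+r)^n = 1 + 1,000,000 × r / 14,930, so n = ln(1 + 1,000,000·r/14,930) / ln(1+r) = 41.46.
Round up to a whole number of payments: n = 42.

42 payments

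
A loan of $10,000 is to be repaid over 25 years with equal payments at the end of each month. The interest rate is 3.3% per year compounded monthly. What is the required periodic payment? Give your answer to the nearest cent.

$49.00

Level ordinary annuity; solve PV = PMT × [(1 − (1+r)^−n)/r] for PMT.
Periodic rate r = 0.033/12 per month; n is counted in months.
With n = 300: PMT = 10,000 / ([(1 − (1+r)^−n)/r]) = $49.00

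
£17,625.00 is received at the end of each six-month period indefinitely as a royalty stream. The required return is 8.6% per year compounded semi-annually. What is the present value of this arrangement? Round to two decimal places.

Periodic rate r = 0.086/2 per half-year.
Level perpetuity: PV = PMT / r = 17,625 / (0.086/2) = £409,883.72.

£409,883.72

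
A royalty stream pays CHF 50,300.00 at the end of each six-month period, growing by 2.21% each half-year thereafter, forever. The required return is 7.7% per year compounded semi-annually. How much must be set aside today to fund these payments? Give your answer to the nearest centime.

Periodic rate r = 0.077/2 per half-year.
Growing perpetuity (Gordon): PV = PMT₁ / (r − g) = 50,300 / (r − 0.0221) = CHF 3,067,073.17.

CHF 3,067,073.17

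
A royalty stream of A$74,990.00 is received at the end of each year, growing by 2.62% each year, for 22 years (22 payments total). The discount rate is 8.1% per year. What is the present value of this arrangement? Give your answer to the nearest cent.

Periodic rate r = 0.081 per year.
Growing ordinary annuity: PV = PMT₁ × [1 − ((1+g)/(1+r))^n] / (r − g) = 74,990 × [1 − ((1+0.0262)/(1+r))^22] / (r − 0.0262) = A$932,756.54.

A$932,756.54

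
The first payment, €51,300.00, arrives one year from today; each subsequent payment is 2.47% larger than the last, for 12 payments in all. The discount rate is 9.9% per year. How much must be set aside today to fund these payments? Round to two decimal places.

Periodic rate r = 0.099 per year.
Growing ordinary annuity: PV = PMT₁ × [1 − ((1+g)/(1+r))^n] / (r − g) = 51,300 × [1 − ((1+0.0247)/(1+r))^12] / (r − 0.0247) = €392,374.96.

€392,374.96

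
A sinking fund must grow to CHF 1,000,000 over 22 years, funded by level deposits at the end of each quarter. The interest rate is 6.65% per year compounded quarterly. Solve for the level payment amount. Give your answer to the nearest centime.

CHF 5,088.36

Level ordinary annuity; solve FV = PMT × [((1+r)^n − 1)/r] for PMT.
Periodic rate r = 0.0665/4 per quarter; n is counted in quarters.
With n = 88: PMT = 1,000,000 / ([((1+r)^n − 1)/r]) = CHF 5,088.36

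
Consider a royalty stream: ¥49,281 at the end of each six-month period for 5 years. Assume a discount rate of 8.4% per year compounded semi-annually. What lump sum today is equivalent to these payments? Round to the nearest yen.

This is an ordinary annuity: 10 payments of ¥49,281 at the end of each six-month period.
Periodic rate r = 0.084/2 per half-year; n is counted in half-years.
PV = PMT × [(1 − (1+r)^−n)/r] = 49,281 × [1 − (1+r)^−10] / r = ¥395,763

¥395,763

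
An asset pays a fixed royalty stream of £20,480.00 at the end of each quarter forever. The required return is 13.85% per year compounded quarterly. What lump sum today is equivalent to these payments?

Periodic rate r = 0.1385/4 per quarter.
Level perpetuity: PV = PMT / r = 20,480 / (0.1385/4) = £591,480.14.

£591,480.14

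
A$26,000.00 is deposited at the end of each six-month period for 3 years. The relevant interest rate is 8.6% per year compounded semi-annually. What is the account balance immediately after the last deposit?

A$173,763.02

This is an ordinary annuity: 6 deposits of A$26,000.00 at the end of each six-month period.
Periodic rate r = 0.086/2 per half-year; n is counted in half-years.
FV = PMT × [((1+r)^n − 1)/r] = 26,000 × [(1+r)^6 − 1] / r = A$173,763.02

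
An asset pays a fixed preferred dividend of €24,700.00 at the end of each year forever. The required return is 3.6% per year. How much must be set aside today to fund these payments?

€686,111.11

Periodic rate r = 0.036 per year.
Level perpetuity: PV = PMT / r = 24,700 / (0.036) = €686,111.11.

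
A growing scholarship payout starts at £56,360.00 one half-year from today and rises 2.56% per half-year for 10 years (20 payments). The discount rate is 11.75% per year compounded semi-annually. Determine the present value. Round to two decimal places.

Periodic rate r = 0.1175/2 per half-year; n is counted in half-years.
Growing ordinary annuity: PV = PMT₁ × [1 − ((1+g)/(1+r))^n] / (r − g) = 56,360 × [1 − ((1+0.0256)/(1+r))^20] / (r − 0.0256) = £800,281.96.

£800,281.96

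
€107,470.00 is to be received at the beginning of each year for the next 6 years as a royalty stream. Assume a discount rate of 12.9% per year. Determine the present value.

€486,390.96

This is an annuity due: 6 payments of €107,470.00 at the beginning of each year.
Periodic rate r = 0.129 per year.
PV = PMT × [(1 − (1+r)^−n)/r] × (1+r) = 107,470 × [1 − (1+r)^−6] / r × (1+r) = €486,390.96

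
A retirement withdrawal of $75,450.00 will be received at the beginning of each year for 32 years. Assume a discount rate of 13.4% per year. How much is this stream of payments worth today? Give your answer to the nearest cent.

This is an annuity due: 32 payments of $75,450.00 at the beginning of each year.
Periodic rate r = 0.134 per year.
PV = PMT × [(1 − (1+r)^−n)/r] × (1+r) = 75,450 × [1 − (1+r)^−32] / r × (1+r) = $627,092.76

$627,092.76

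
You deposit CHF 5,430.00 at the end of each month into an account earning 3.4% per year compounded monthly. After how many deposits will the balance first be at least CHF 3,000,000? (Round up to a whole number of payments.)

Periodic rate r = 0.034/12 per month; n is counted in months.
Ordinary annuity FV: 3,000,000 = 5,430 × [((1+r)^n − 1)/r].
(1+r)^n = 1 + 3,000,000 × r / 5,430, so n = ln(1 + 3,000,000·r/5,430) / ln(1+r) = 332.98.
Round up to a whole number of payments: n = 333.

333 payments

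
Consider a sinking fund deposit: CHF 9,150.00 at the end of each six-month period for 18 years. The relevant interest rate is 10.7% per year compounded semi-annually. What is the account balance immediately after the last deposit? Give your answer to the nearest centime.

CHF 945,605.71

This is an ordinary annuity: 36 deposits of CHF 9,150.00 at the end of each six-month period.
Periodic rate r = 0.107/2 per half-year; n is counted in half-years.
FV = PMT × [((1+r)^n − 1)/r] = 9,150 × [(1+r)^36 − 1] / r = CHF 945,605.71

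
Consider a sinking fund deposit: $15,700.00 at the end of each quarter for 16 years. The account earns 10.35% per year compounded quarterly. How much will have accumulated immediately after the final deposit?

$2,505,410.68

This is an ordinary annuity: 64 deposits of $15,700.00 at the end of each quarter.
Periodic rate r = 0.1035/4 per quarter; n is counted in quarters.
FV = PMT × [((1+r)^n − 1)/r] = 15,700 × [(1+r)^64 − 1] / r = $2,505,410.68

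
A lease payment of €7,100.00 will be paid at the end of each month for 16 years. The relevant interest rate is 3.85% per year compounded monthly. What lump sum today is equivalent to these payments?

€1,016,572.41

This is an ordinary annuity: 192 payments of €7,100.00 at the end of each month.
Periodic rate r = 0.0385/12 per month; n is counted in months.
PV = PMT × [(1 − (1+r)^−n)/r] = 7,100 × [1 − (1+r)^−192] / r = €1,016,572.41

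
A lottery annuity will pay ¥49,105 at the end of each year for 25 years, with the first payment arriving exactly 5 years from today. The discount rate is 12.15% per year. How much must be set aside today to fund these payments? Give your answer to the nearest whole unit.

Ordinary annuity of 25 payments, first payment at period 5.
Periodic rate r = 0.1215 per year.
The ordinary-annuity PV formula values the stream one period before the first payment (period 4); discount that back 4 periods:
PV₀ = 49,105 × [1 − (1+r)^−25] / r × (1+r)^−4 = ¥240,944

¥240,944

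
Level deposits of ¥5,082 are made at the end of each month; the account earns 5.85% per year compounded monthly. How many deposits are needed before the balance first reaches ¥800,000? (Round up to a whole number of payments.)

Periodic rate r = 0.0585/12 per month; n is counted in months.
Ordinary annuity FV: 800,000 = 5,082 × [((1+r)^n − 1)/r].
(1+r)^n = 1 + 800,000 × r / 5,082, so n = ln(1 + 800,000·r/5,082) / ln(1+r) = 117.11.
Round up to a whole number of payments: n = 118.

118 payments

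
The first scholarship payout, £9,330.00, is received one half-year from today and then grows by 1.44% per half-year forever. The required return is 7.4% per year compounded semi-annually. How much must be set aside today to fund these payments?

Periodic rate r = 0.074/2 per half-year.
Growing perpetuity (Gordon): PV = PMT₁ / (r − g) = 9,330 / (r − 0.0144) = £412,831.86.

£412,831.86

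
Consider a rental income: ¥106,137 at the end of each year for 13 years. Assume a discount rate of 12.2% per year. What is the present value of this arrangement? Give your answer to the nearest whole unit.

¥675,171

This is an ordinary annuity: 13 payments of ¥106,137 at the end of each year.
Periodic rate r = 0.122 per year.
PV = PMT × [(1 − (1+r)^−n)/r] = 106,137 × [1 − (1+r)^−13] / r = ¥675,171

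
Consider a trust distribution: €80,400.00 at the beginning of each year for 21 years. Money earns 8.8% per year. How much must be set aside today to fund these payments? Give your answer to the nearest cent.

€824,916.17

This is an annuity due: 21 payments of €80,400.00 at the beginning of each year.
Periodic rate r = 0.088 per year.
PV = PMT × [(1 − (1+r)^−n)/r] × (1+r) = 80,400 × [1 − (1+r)^−21] / r × (1+r) = €824,916.17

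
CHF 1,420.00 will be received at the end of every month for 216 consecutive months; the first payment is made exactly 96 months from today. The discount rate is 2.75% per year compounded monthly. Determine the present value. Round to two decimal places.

Ordinary annuity of 216 payments, first payment at period 96.
Periodic rate r = 0.0275/12 per month; n is counted in months.
The ordinary-annuity PV formula values the stream one period before the first payment (period 95); discount that back 95 periods:
PV₀ = 1,420 × [1 − (1+r)^−216] / r × (1+r)^−95 = CHF 194,470.37

CHF 194,470.37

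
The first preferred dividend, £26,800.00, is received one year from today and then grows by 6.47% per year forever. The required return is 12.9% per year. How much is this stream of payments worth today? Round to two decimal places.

Periodic rate r = 0.129 per year.
Growing perpetuity (Gordon): PV = PMT₁ / (r − g) = 26,800 / (r − 0.0647) = £416,796.27.

£416,796.27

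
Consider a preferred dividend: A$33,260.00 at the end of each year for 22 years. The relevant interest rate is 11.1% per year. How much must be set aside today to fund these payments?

A$270,067.01

This is an ordinary annuity: 22 payments of A$33,260.00 at the end of each year.
Periodic rate r = 0.111 per year.
PV = PMT × [(1 − (1+r)^−n)/r] = 33,260 × [1 − (1+r)^−22] / r = A$270,067.01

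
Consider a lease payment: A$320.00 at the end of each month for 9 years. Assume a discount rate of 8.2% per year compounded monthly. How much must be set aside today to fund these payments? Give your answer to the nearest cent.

This is an ordinary annuity: 108 payments of A$320.00 at the end of each month.
Periodic rate r = 0.082/12 per month; n is counted in months.
PV = PMT × [(1 − (1+r)^−n)/r] = 320 × [1 − (1+r)^−108] / r = A$24,385.38

A$24,385.38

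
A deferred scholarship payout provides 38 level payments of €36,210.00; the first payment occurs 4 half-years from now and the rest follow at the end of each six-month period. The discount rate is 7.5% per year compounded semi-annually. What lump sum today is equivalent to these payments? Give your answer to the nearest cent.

€651,190.77

Ordinary annuity of 38 payments, first payment at period 4.
Periodic rate r = 0.075/2 per half-year; n is counted in half-years.
The ordinary-annuity PV formula values the stream one period before the first payment (period 3); discount that back 3 periods:
PV₀ = 36,210 × [1 − (1+r)^−38] / r × (1+r)^−3 = €651,190.77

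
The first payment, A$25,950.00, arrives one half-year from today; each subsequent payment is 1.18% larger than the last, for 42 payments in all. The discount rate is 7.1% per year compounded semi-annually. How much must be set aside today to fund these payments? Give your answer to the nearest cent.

Periodic rate r = 0.071/2 per half-year; n is counted in half-years.
Growing ordinary annuity: PV = PMT₁ × [1 − ((1+g)/(1+r))^n] / (r − g) = 25,950 × [1 − ((1+0.0118)/(1+r))^42] / (r − 0.0118) = A$680,878.85.

A$680,878.85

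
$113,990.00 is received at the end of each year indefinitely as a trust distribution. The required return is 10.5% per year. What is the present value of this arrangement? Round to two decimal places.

$1,085,619.05

Periodic rate r = 0.105 per year.
Level perpetuity: PV = PMT / r = 113,990 / (0.105) = $1,085,619.05.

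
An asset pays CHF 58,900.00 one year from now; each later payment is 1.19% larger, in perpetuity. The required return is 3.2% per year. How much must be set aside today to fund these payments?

CHF 2,930,348.26

Periodic rate r = 0.032 per year.
Growing perpetuity (Gordon): PV = PMT₁ / (r − g) = 58,900 / (r − 0.0119) = CHF 2,930,348.26.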